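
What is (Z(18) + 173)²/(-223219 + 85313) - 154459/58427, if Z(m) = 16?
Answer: -23387893721/8057433862 ≈ -2.9026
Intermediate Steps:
(Z(18) + 173)²/(-223219 + 85313) - 154459/58427 = (16 + 173)²/(-223219 + 85313) - 154459/58427 = 189²/(-137906) - 154459*1/58427 = 35721*(-1/137906) - 154459/58427 = -35721/137906 - 154459/58427 = -23387893721/8057433862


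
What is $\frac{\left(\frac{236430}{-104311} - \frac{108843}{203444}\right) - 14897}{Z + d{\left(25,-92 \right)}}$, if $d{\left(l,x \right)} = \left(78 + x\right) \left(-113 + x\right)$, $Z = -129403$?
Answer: $\frac{316195350997441}{2685213363879772} \approx 0.11775$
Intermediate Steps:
$d{\left(l,x \right)} = \left(-113 + x\right) \left(78 + x\right)$
$\frac{\left(\frac{236430}{-104311} - \frac{108843}{203444}\right) - 14897}{Z + d{\left(25,-92 \right)}} = \frac{\left(\frac{236430}{-104311} - \frac{108843}{203444}\right) - 14897}{-129403 - \left(5594 - 8464\right)} = \frac{\left(236430 \left(- \frac{1}{104311}\right) - \frac{108843}{203444}\right) - 14897}{-129403 + \left(-8814 + 8464 + 3220\right)} = \frac{\left(- \frac{236430}{104311} - \frac{108843}{203444}\right) - 14897}{-129403 + 2870} = \frac{- \frac{59453787093}{21221447084} - 14897}{-126533} = \left(- \frac{316195350997441}{21221447084}\right) \left(- \frac{1}{126533}\right) = \frac{316195350997441}{2685213363879772}$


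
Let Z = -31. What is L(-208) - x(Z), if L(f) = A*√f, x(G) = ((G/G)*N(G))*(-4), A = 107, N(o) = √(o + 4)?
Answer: I*(12*√3 + 428*√13) ≈ 1564.0*I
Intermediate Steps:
N(o) = √(4 + o)
x(G) = -4*√(4 + G) (x(G) = ((G/G)*√(4 + G))*(-4) = (1*√(4 + G))*(-4) = √(4 + G)*(-4) = -4*√(4 + G))
L(f) = 107*√f
L(-208) - x(Z) = 107*√(-208) - (-4)*√(4 - 31) = 107*(4*I*√13) - (-4)*√(-27) = 428*I*√13 - (-4)*3*I*√3 = 428*I*√13 - (-12)*I*√3 = 428*I*√13 + 12*I*√3 = 12*I*√3 + 428*I*√13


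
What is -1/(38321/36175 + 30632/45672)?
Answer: -206523075/357288664 ≈ -0.57803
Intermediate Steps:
-1/(38321/36175 + 30632/45672) = -1/(38321*(1/36175) + 30632*(1/45672)) = -1/(38321/36175 + 3829/5709) = -1/357288664/206523075 = -1*206523075/357288664 = -206523075/357288664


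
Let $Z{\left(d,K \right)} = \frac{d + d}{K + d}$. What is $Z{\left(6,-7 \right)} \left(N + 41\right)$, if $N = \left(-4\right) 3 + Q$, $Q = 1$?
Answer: $-360$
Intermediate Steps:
$Z{\left(d,K \right)} = \frac{2 d}{K + d}$
$N = -11$ ($N = \left(-4\right) 3 + 1 = -12 + 1 = -11$)
$Z{\left(6,-7 \right)} \left(N + 41\right) = 2 \cdot 6 \frac{1}{-7 + 6} \left(-11 + 41\right) = 2 \cdot 6 \frac{1}{-1} \cdot 30 = 2 \cdot 6 \left(-1\right) 30 = \left(-12\right) 30 = -360$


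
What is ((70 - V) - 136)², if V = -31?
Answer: 1225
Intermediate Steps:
((70 - V) - 136)² = ((70 - 1*(-31)) - 136)² = ((70 + 31) - 136)² = (101 - 136)² = (-35)² = 1225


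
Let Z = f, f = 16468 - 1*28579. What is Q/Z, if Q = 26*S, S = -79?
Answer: 2054/12111 ≈ 0.16960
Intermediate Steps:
Q = -2054 (Q = 26*(-79) = -2054)
f = -12111 (f = 16468 - 28579 = -12111)
Z = -12111
Q/Z = -2054/(-12111) = -2054*(-1/12111) = 2054/12111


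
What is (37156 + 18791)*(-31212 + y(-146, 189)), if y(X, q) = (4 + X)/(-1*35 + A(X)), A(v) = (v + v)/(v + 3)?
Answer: -2742929420650/1571 ≈ -1.7460e+9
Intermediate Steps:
A(v) = 2*v/(3 + v) (A(v) = (2*v)/(3 + v) = 2*v/(3 + v))
y(X, q) = (4 + X)/(-35 + 2*X/(3 + X)) (y(X, q) = (4 + X)/(-1*35 + 2*X/(3 + X)) = (4 + X)/(-35 + 2*X/(3 + X)))
(37156 + 18791)*(-31212 + y(-146, 189)) = (37156 + 18791)*(-31212 + (3 - 146)*(4 - 146)/(3*(-35 - 11*(-146)))) = 55947*(-31212 + (⅓)*(-143)*(-142)/(-35 + 1606)) = 55947*(-31212 + (⅓)*(-143)*(-142)/1571) = 55947*(-31212 + (⅓)*(1/1571)*(-143)*(-142)) = 55947*(-31212 + 20306/4713) = 55947*(-147081850/4713) = -2742929420650/1571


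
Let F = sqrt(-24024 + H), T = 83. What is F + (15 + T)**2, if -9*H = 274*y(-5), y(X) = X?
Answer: 9604 + I*sqrt(214846)/3 ≈ 9604.0 + 154.5*I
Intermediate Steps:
H = 1370/9 (H = -274*(-5)/9 = -1/9*(-1370) = 1370/9 ≈ 152.22)
F = I*sqrt(214846)/3 (F = sqrt(-24024 + 1370/9) = sqrt(-214846/9) = I*sqrt(214846)/3 ≈ 154.5*I)
F + (15 + T)**2 = I*sqrt(214846)/3 + (15 + 83)**2 = I*sqrt(214846)/3 + 98**2 = I*sqrt(214846)/3 + 9604 = 9604 + I*sqrt(214846)/3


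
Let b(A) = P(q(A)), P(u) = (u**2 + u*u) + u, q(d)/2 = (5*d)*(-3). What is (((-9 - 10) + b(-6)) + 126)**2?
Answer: 4236317569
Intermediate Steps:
q(d) = -30*d (q(d) = 2*((5*d)*(-3)) = 2*(-15*d) = -30*d)
P(u) = u + 2*u**2 (P(u) = (u**2 + u**2) + u = 2*u**2 + u = u + 2*u**2)
b(A) = -30*A*(1 - 60*A) (b(A) = (-30*A)*(1 + 2*(-30*A)) = (-30*A)*(1 - 60*A) = -30*A*(1 - 60*A))
(((-9 - 10) + b(-6)) + 126)**2 = (((-9 - 10) + 30*(-6)*(-1 + 60*(-6))) + 126)**2 = ((-19 + 30*(-6)*(-1 - 360)) + 126)**2 = ((-19 + 30*(-6)*(-361)) + 126)**2 = ((-19 + 64980) + 126)**2 = (64961 + 126)**2 = 65087**2 = 4236317569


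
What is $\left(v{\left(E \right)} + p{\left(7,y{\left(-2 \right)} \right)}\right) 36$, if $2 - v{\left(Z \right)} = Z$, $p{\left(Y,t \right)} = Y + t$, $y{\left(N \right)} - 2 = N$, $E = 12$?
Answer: $-108$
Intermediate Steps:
$y{\left(N \right)} = 2 + N$
$v{\left(Z \right)} = 2 - Z$
$\left(v{\left(E \right)} + p{\left(7,y{\left(-2 \right)} \right)}\right) 36 = \left(\left(2 - 12\right) + \left(7 + \left(2 - 2\right)\right)\right) 36 = \left(\left(2 - 12\right) + \left(7 + 0\right)\right) 36 = \left(-10 + 7\right) 36 = \left(-3\right) 36 = -108$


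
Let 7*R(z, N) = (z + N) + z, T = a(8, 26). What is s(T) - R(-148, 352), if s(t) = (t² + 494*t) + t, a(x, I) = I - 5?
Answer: 10828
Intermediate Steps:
a(x, I) = -5 + I
T = 21 (T = -5 + 26 = 21)
s(t) = t² + 495*t
R(z, N) = N/7 + 2*z/7 (R(z, N) = ((z + N) + z)/7 = ((N + z) + z)/7 = (N + 2*z)/7 = N/7 + 2*z/7)
s(T) - R(-148, 352) = 21*(495 + 21) - ((⅐)*352 + (2/7)*(-148)) = 21*516 - (352/7 - 296/7) = 10836 - 1*8 = 10836 - 8 = 10828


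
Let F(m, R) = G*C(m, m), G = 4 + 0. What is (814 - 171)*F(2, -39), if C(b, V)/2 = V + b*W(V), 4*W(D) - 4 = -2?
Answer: 15432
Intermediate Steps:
W(D) = ½ (W(D) = 1 + (¼)*(-2) = 1 - ½ = ½)
G = 4
C(b, V) = b + 2*V (C(b, V) = 2*(V + b*(½)) = 2*(V + b/2) = b + 2*V)
F(m, R) = 12*m (F(m, R) = 4*(m + 2*m) = 4*(3*m) = 12*m)
(814 - 171)*F(2, -39) = (814 - 171)*(12*2) = 643*24 = 15432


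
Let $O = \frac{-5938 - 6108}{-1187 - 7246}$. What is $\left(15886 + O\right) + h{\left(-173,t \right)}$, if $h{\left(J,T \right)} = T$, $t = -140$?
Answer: $\frac{132798064}{8433} \approx 15747.0$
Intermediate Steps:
$O = \frac{12046}{8433}$ ($O = - \frac{12046}{-8433} = \left(-12046\right) \left(- \frac{1}{8433}\right) = \frac{12046}{8433} \approx 1.4284$)
$\left(15886 + O\right) + h{\left(-173,t \right)} = \left(15886 + \frac{12046}{8433}\right) - 140 = \frac{133978684}{8433} - 140 = \frac{132798064}{8433}$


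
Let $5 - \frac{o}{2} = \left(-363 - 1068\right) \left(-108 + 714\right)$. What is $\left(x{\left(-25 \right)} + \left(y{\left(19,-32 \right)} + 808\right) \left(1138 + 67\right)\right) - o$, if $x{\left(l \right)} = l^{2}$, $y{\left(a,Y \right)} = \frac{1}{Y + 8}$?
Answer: $- \frac{18244013}{24} \approx -7.6017 \cdot 10^{5}$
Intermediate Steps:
$y{\left(a,Y \right)} = \frac{1}{8 + Y}$
$o = 1734382$ ($o = 10 - 2 \left(-363 - 1068\right) \left(-108 + 714\right) = 10 - 2 \left(\left(-1431\right) 606\right) = 10 - -1734372 = 10 + 1734372 = 1734382$)
$\left(x{\left(-25 \right)} + \left(y{\left(19,-32 \right)} + 808\right) \left(1138 + 67\right)\right) - o = \left(\left(-25\right)^{2} + \left(\frac{1}{8 - 32} + 808\right) \left(1138 + 67\right)\right) - 1734382 = \left(625 + \left(\frac{1}{-24} + 808\right) 1205\right) - 1734382 = \left(625 + \left(- \frac{1}{24} + 808\right) 1205\right) - 1734382 = \left(625 + \frac{19391}{24} \cdot 1205\right) - 1734382 = \left(625 + \frac{23366155}{24}\right) - 1734382 = \frac{23381155}{24} - 1734382 = - \frac{18244013}{24}$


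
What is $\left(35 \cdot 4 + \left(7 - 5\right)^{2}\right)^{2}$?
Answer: $20736$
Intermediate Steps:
$\left(35 \cdot 4 + \left(7 - 5\right)^{2}\right)^{2} = \left(140 + 2^{2}\right)^{2} = \left(140 + 4\right)^{2} = 144^{2} = 20736$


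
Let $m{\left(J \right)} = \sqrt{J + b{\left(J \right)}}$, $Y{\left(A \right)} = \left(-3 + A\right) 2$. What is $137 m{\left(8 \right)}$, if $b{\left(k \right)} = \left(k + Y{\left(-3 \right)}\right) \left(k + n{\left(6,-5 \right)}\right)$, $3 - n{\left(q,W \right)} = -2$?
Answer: $274 i \sqrt{11} \approx 908.75 i$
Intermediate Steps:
$Y{\left(A \right)} = -6 + 2 A$
$n{\left(q,W \right)} = 5$ ($n{\left(q,W \right)} = 3 - -2 = 3 + 2 = 5$)
$b{\left(k \right)} = \left(-12 + k\right) \left(5 + k\right)$ ($b{\left(k \right)} = \left(k + \left(-6 + 2 \left(-3\right)\right)\right) \left(k + 5\right) = \left(k - 12\right) \left(5 + k\right) = \left(-12 + k\right) \left(5 + k\right)$)
$m{\left(J \right)} = \sqrt{-60 + J^{2} - 6 J}$ ($m{\left(J \right)} = \sqrt{J - \left(60 - J^{2} + 7 J\right)} = \sqrt{-60 + J^{2} - 6 J}$)
$137 m{\left(8 \right)} = 137 \sqrt{-60 + 8^{2} - 48} = 137 \sqrt{-60 + 64 - 48} = 137 \sqrt{-44} = 137 \cdot 2 i \sqrt{11} = 274 i \sqrt{11}$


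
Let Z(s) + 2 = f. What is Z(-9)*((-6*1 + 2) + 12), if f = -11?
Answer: -104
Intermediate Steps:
Z(s) = -13 (Z(s) = -2 - 11 = -13)
Z(-9)*((-6*1 + 2) + 12) = -13*((-6*1 + 2) + 12) = -13*((-6 + 2) + 12) = -13*(-4 + 12) = -13*8 = -104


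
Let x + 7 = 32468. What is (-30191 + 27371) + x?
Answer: 29641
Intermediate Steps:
x = 32461 (x = -7 + 32468 = 32461)
(-30191 + 27371) + x = (-30191 + 27371) + 32461 = -2820 + 32461 = 29641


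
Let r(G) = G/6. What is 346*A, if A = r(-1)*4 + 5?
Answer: 4498/3 ≈ 1499.3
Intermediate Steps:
r(G) = G/6 (r(G) = G*(⅙) = G/6)
A = 13/3 (A = ((⅙)*(-1))*4 + 5 = -⅙*4 + 5 = -⅔ + 5 = 13/3 ≈ 4.3333)
346*A = 346*(13/3) = 4498/3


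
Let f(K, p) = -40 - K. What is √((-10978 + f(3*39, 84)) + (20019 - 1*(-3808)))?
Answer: 2*√3173 ≈ 112.66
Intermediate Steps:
√((-10978 + f(3*39, 84)) + (20019 - 1*(-3808))) = √((-10978 + (-40 - 3*39)) + (20019 - 1*(-3808))) = √((-10978 + (-40 - 1*117)) + (20019 + 3808)) = √((-10978 + (-40 - 117)) + 23827) = √((-10978 - 157) + 23827) = √(-11135 + 23827) = √12692 = 2*√3173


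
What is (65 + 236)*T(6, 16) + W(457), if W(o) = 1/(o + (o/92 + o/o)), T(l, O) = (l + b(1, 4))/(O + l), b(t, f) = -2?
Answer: 25641998/468523 ≈ 54.729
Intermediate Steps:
T(l, O) = (-2 + l)/(O + l) (T(l, O) = (l - 2)/(O + l) = (-2 + l)/(O + l))
W(o) = 1/(1 + 93*o/92) (W(o) = 1/(o + (o*(1/92) + 1)) = 1/(o + (o/92 + 1)) = 1/(o + (1 + o/92)) = 1/(1 + 93*o/92))
(65 + 236)*T(6, 16) + W(457) = (65 + 236)*((-2 + 6)/(16 + 6)) + 92/(92 + 93*457) = 301*(4/22) + 92/(92 + 42501) = 301*((1/22)*4) + 92/42593 = 301*(2/11) + 92*(1/42593) = 602/11 + 92/42593 = 25641998/468523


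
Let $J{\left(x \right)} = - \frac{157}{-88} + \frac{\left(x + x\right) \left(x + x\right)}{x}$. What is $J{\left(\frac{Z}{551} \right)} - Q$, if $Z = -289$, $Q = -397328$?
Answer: $\frac{19265624843}{48488} \approx 3.9733 \cdot 10^{5}$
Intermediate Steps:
$J{\left(x \right)} = \frac{157}{88} + 4 x$ ($J{\left(x \right)} = \left(-157\right) \left(- \frac{1}{88}\right) + \frac{2 x 2 x}{x} = \frac{157}{88} + \frac{4 x^{2}}{x} = \frac{157}{88} + 4 x$)
$J{\left(\frac{Z}{551} \right)} - Q = \left(\frac{157}{88} + 4 \left(- \frac{289}{551}\right)\right) - -397328 = \left(\frac{157}{88} + 4 \left(\left(-289\right) \frac{1}{551}\right)\right) + 397328 = \left(\frac{157}{88} + 4 \left(- \frac{289}{551}\right)\right) + 397328 = \left(\frac{157}{88} - \frac{1156}{551}\right) + 397328 = - \frac{15221}{48488} + 397328 = \frac{19265624843}{48488}$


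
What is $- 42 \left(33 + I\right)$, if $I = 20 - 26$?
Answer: $-1134$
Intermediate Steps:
$I = -6$
$- 42 \left(33 + I\right) = - 42 \left(33 - 6\right) = \left(-42\right) 27 = -1134$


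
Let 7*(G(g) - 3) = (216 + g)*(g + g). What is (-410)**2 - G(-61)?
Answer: 1195589/7 ≈ 1.7080e+5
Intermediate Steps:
G(g) = 3 + 2*g*(216 + g)/7 (G(g) = 3 + ((216 + g)*(g + g))/7 = 3 + ((216 + g)*(2*g))/7 = 3 + (2*g*(216 + g))/7 = 3 + 2*g*(216 + g)/7)
(-410)**2 - G(-61) = (-410)**2 - (3 + (2/7)*(-61)**2 + (432/7)*(-61)) = 168100 - (3 + (2/7)*3721 - 26352/7) = 168100 - (3 + 7442/7 - 26352/7) = 168100 - 1*(-18889/7) = 168100 + 18889/7 = 1195589/7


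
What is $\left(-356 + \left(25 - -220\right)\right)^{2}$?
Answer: $12321$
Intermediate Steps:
$\left(-356 + \left(25 - -220\right)\right)^{2} = \left(-356 + \left(25 + 220\right)\right)^{2} = \left(-356 + 245\right)^{2} = \left(-111\right)^{2} = 12321$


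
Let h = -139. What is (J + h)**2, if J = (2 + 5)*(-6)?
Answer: 32761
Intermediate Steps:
J = -42 (J = 7*(-6) = -42)
(J + h)**2 = (-42 - 139)**2 = (-181)**2 = 32761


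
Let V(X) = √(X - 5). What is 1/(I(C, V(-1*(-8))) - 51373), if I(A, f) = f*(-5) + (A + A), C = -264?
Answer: -51901/2693713726 + 5*√3/2693713726 ≈ -1.9264e-5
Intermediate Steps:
V(X) = √(-5 + X)
I(A, f) = -5*f + 2*A
1/(I(C, V(-1*(-8))) - 51373) = 1/((-5*√(-5 - 1*(-8)) + 2*(-264)) - 51373) = 1/((-5*√(-5 + 8) - 528) - 51373) = 1/((-5*√3 - 528) - 51373) = 1/((-528 - 5*√3) - 51373) = 1/(-51901 - 5*√3)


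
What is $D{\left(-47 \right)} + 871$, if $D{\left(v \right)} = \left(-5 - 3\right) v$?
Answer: $1247$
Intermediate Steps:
$D{\left(v \right)} = - 8 v$
$D{\left(-47 \right)} + 871 = \left(-8\right) \left(-47\right) + 871 = 376 + 871 = 1247$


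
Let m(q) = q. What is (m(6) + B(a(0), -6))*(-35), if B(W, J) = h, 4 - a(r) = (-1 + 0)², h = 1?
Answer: -245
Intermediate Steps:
a(r) = 3 (a(r) = 4 - (-1 + 0)² = 4 - 1*(-1)² = 4 - 1*1 = 4 - 1 = 3)
B(W, J) = 1
(m(6) + B(a(0), -6))*(-35) = (6 + 1)*(-35) = 7*(-35) = -245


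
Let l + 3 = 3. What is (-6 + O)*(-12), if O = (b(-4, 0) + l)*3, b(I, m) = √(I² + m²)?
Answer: -72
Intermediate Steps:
l = 0 (l = -3 + 3 = 0)
O = 12 (O = (√((-4)² + 0²) + 0)*3 = (√(16 + 0) + 0)*3 = (√16 + 0)*3 = (4 + 0)*3 = 4*3 = 12)
(-6 + O)*(-12) = (-6 + 12)*(-12) = 6*(-12) = -72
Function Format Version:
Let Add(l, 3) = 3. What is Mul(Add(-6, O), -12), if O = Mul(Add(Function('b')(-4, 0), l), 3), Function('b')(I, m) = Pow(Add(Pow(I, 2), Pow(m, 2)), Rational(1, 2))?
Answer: -72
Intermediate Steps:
l = 0 (l = Add(-3, 3) = 0)
O = 12 (O = Mul(Add(Pow(Add(Pow(-4, 2), Pow(0, 2)), Rational(1, 2)), 0), 3) = Mul(Add(Pow(Add(16, 0), Rational(1, 2)), 0), 3) = Mul(Add(Pow(16, Rational(1, 2)), 0), 3) = Mul(Add(4, 0), 3) = Mul(4, 3) = 12)
Mul(Add(-6, O), -12) = Mul(Add(-6, 12), -12) = Mul(6, -12) = -72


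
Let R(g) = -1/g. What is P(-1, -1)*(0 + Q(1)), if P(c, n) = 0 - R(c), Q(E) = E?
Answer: -1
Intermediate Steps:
P(c, n) = 1/c (P(c, n) = 0 - (-1)/c = 0 + 1/c = 1/c)
P(-1, -1)*(0 + Q(1)) = (0 + 1)/(-1) = -1*1 = -1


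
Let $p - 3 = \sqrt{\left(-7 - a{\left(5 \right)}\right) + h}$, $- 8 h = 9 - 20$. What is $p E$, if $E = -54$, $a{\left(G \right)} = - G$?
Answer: $-162 - \frac{27 i \sqrt{10}}{2} \approx -162.0 - 42.691 i$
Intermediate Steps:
$h = \frac{11}{8}$ ($h = - \frac{9 - 20}{8} = \left(- \frac{1}{8}\right) \left(-11\right) = \frac{11}{8} \approx 1.375$)
$p = 3 + \frac{i \sqrt{10}}{4}$ ($p = 3 + \sqrt{\left(-7 - \left(-1\right) 5\right) + \frac{11}{8}} = 3 + \sqrt{\left(-7 - -5\right) + \frac{11}{8}} = 3 + \sqrt{\left(-7 + 5\right) + \frac{11}{8}} = 3 + \sqrt{-2 + \frac{11}{8}} = 3 + \sqrt{- \frac{5}{8}} = 3 + \frac{i \sqrt{10}}{4} \approx 3.0 + 0.79057 i$)
$p E = \left(3 + \frac{i \sqrt{10}}{4}\right) \left(-54\right) = -162 - \frac{27 i \sqrt{10}}{2}$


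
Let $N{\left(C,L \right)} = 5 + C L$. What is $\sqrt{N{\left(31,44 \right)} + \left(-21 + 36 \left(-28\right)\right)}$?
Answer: $2 \sqrt{85} \approx 18.439$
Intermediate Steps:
$\sqrt{N{\left(31,44 \right)} + \left(-21 + 36 \left(-28\right)\right)} = \sqrt{\left(5 + 31 \cdot 44\right) + \left(-21 + 36 \left(-28\right)\right)} = \sqrt{\left(5 + 1364\right) - 1029} = \sqrt{1369 - 1029} = \sqrt{340} = 2 \sqrt{85}$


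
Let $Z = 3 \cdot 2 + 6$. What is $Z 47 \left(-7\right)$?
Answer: $-3948$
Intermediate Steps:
$Z = 12$ ($Z = 6 + 6 = 12$)
$Z 47 \left(-7\right) = 12 \cdot 47 \left(-7\right) = 564 \left(-7\right) = -3948$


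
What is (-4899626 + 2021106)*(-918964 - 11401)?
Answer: 2678074259800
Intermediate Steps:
(-4899626 + 2021106)*(-918964 - 11401) = -2878520*(-930365) = 2678074259800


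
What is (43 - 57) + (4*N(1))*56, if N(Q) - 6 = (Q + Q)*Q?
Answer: 1778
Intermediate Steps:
N(Q) = 6 + 2*Q² (N(Q) = 6 + (Q + Q)*Q = 6 + (2*Q)*Q = 6 + 2*Q²)
(43 - 57) + (4*N(1))*56 = (43 - 57) + (4*(6 + 2*1²))*56 = -14 + (4*(6 + 2*1))*56 = -14 + (4*(6 + 2))*56 = -14 + (4*8)*56 = -14 + 32*56 = -14 + 1792 = 1778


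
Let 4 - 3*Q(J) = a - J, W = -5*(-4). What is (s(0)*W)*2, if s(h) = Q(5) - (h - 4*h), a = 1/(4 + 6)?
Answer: 356/3 ≈ 118.67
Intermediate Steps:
W = 20
a = 1/10 ≈ 0.10000
Q(J) = 13/10 + J/3 (Q(J) = 4/3 - (1/10 - J)/3 = 4/3 + (-1/30 + J/3) = 13/10 + J/3)
s(h) = 89/30 + 3*h (s(h) = (13/10 + (1/3)*5) - (h - 4*h) = (13/10 + 5/3) - (-3)*h = 89/30 + 3*h)
(s(0)*W)*2 = ((89/30 + 3*0)*20)*2 = ((89/30 + 0)*20)*2 = ((89/30)*20)*2 = (178/3)*2 = 356/3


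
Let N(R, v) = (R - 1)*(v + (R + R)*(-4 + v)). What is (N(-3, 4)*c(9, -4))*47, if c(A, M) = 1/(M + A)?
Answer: -752/5 ≈ -150.40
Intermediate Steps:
c(A, M) = 1/(A + M)
N(R, v) = (-1 + R)*(v + 2*R*(-4 + v)) (N(R, v) = (-1 + R)*(v + (2*R)*(-4 + v)) = (-1 + R)*(v + 2*R*(-4 + v)))
(N(-3, 4)*c(9, -4))*47 = ((-1*4 - 8*(-3)² + 8*(-3) - 1*(-3)*4 + 2*4*(-3)²)/(9 - 4))*47 = ((-4 - 8*9 - 24 + 12 + 2*4*9)/5)*47 = ((-4 - 72 - 24 + 12 + 72)*(⅕))*47 = -16*⅕*47 = -16/5*47 = -752/5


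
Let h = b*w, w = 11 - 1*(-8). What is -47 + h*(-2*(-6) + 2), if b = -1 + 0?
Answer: -313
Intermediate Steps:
b = -1
w = 19 (w = 11 + 8 = 19)
h = -19 (h = -1*19 = -19)
-47 + h*(-2*(-6) + 2) = -47 - 19*(-2*(-6) + 2) = -47 - 19*(12 + 2) = -47 - 19*14 = -47 - 266 = -313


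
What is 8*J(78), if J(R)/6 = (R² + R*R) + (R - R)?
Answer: 584064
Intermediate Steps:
J(R) = 12*R² (J(R) = 6*((R² + R*R) + (R - R)) = 6*((R² + R²) + 0) = 6*(2*R² + 0) = 6*(2*R²) = 12*R²)
8*J(78) = 8*(12*78²) = 8*(12*6084) = 8*73008 = 584064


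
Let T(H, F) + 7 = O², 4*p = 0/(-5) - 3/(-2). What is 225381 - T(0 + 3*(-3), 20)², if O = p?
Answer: 922967855/4096 ≈ 2.2533e+5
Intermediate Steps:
p = 3/8 (p = (0/(-5) - 3/(-2))/4 = (0*(-⅕) - 3*(-½))/4 = (0 + 3/2)/4 = (¼)*(3/2) = 3/8 ≈ 0.37500)
O = 3/8 ≈ 0.37500
T(H, F) = -439/64 (T(H, F) = -7 + (3/8)² = -7 + 9/64 = -439/64)
225381 - T(0 + 3*(-3), 20)² = 225381 - (-439/64)² = 225381 - 1*192721/4096 = 225381 - 192721/4096 = 922967855/4096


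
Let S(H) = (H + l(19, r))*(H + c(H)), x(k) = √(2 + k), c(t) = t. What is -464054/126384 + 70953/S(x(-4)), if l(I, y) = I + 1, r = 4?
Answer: -5808721/63192 - 1765*I*√2/2 ≈ -91.922 - 1248.0*I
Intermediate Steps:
l(I, y) = 1 + I
S(H) = 2*H*(20 + H) (S(H) = (H + (1 + 19))*(H + H) = (H + 20)*(2*H) = (20 + H)*(2*H) = 2*H*(20 + H))
-464054/126384 + 70953/S(x(-4)) = -464054/126384 + 70953/((2*√(2 - 4)*(20 + √(2 - 4)))) = -464054*1/126384 + 70953/((2*√(-2)*(20 + √(-2)))) = -232027/63192 + 70953/((2*(I*√2)*(20 + I*√2))) = -232027/63192 + 70953/((2*I*√2*(20 + I*√2))) = -232027/63192 + 70953*(-I*√2/(4*(20 + I*√2))) = -232027/63192 - 70953*I*√2/(4*(20 + I*√2))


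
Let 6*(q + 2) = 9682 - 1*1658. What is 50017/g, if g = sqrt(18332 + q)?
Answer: 50017*sqrt(177006)/59002 ≈ 356.65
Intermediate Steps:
q = 4006/3 (q = -2 + (9682 - 1*1658)/6 = -2 + (9682 - 1658)/6 = -2 + (1/6)*8024 = -2 + 4012/3 = 4006/3 ≈ 1335.3)
g = sqrt(177006)/3 (g = sqrt(18332 + 4006/3) = sqrt(59002/3) = sqrt(177006)/3 ≈ 140.24)
50017/g = 50017/((sqrt(177006)/3)) = 50017*(sqrt(177006)/59002) = 50017*sqrt(177006)/59002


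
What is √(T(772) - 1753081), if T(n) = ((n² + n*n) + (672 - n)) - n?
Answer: I*√561985 ≈ 749.66*I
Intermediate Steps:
T(n) = 672 - 2*n + 2*n² (T(n) = ((n² + n²) + (672 - n)) - n = (2*n² + (672 - n)) - n = (672 - n + 2*n²) - n = 672 - 2*n + 2*n²)
√(T(772) - 1753081) = √((672 - 2*772 + 2*772²) - 1753081) = √((672 - 1544 + 2*595984) - 1753081) = √((672 - 1544 + 1191968) - 1753081) = √(1191096 - 1753081) = √(-561985) = I*√561985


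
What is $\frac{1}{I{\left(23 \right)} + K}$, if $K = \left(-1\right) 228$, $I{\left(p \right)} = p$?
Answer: $- \frac{1}{205} \approx -0.0048781$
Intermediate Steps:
$K = -228$
$\frac{1}{I{\left(23 \right)} + K} = \frac{1}{23 - 228} = \frac{1}{-205} = - \frac{1}{205}$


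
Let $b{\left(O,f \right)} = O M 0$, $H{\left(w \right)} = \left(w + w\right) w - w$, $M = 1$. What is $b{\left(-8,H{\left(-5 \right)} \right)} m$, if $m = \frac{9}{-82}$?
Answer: $0$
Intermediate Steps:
$H{\left(w \right)} = - w + 2 w^{2}$ ($H{\left(w \right)} = 2 w w - w = 2 w^{2} - w = - w + 2 w^{2}$)
$m = - \frac{9}{82}$ ($m = 9 \left(- \frac{1}{82}\right) = - \frac{9}{82} \approx -0.10976$)
$b{\left(O,f \right)} = 0$ ($b{\left(O,f \right)} = O 1 \cdot 0 = O 0 = 0$)
$b{\left(-8,H{\left(-5 \right)} \right)} m = 0 \left(- \frac{9}{82}\right) = 0$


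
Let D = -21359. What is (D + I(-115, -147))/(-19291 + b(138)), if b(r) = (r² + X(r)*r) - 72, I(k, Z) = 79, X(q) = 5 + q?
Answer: -4256/3883 ≈ -1.0961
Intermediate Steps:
b(r) = -72 + r² + r*(5 + r) (b(r) = (r² + (5 + r)*r) - 72 = (r² + r*(5 + r)) - 72 = -72 + r² + r*(5 + r))
(D + I(-115, -147))/(-19291 + b(138)) = (-21359 + 79)/(-19291 + (-72 + 138² + 138*(5 + 138))) = -21280/(-19291 + (-72 + 19044 + 138*143)) = -21280/(-19291 + (-72 + 19044 + 19734)) = -21280/(-19291 + 38706) = -21280/19415 = -21280*1/19415 = -4256/3883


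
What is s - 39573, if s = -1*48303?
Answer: -87876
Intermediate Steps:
s = -48303
s - 39573 = -48303 - 39573 = -87876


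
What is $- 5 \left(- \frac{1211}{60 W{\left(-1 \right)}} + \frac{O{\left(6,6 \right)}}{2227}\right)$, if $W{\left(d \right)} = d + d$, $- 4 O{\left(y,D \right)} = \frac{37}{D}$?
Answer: $- \frac{112363}{2227} \approx -50.455$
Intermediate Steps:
$O{\left(y,D \right)} = - \frac{37}{4 D}$ ($O{\left(y,D \right)} = - \frac{37 \frac{1}{D}}{4} = - \frac{37}{4 D}$)
$W{\left(d \right)} = 2 d$
$- 5 \left(- \frac{1211}{60 W{\left(-1 \right)}} + \frac{O{\left(6,6 \right)}}{2227}\right) = - 5 \left(- \frac{1211}{60 \cdot 2 \left(-1\right)} + \frac{\left(- \frac{37}{4}\right) \frac{1}{6}}{2227}\right) = - 5 \left(- \frac{1211}{60 \left(-2\right)} + \left(- \frac{37}{4}\right) \frac{1}{6} \cdot \frac{1}{2227}\right) = - 5 \left(- \frac{1211}{-120} - \frac{37}{53448}\right) = - 5 \left(\left(-1211\right) \left(- \frac{1}{120}\right) - \frac{37}{53448}\right) = - 5 \left(\frac{1211}{120} - \frac{37}{53448}\right) = \left(-5\right) \frac{112363}{11135} = - \frac{112363}{2227}$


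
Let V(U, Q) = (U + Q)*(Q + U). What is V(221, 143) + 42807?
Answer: 175303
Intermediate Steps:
V(U, Q) = (Q + U)² (V(U, Q) = (Q + U)*(Q + U) = (Q + U)²)
V(221, 143) + 42807 = (143 + 221)² + 42807 = 364² + 42807 = 132496 + 42807 = 175303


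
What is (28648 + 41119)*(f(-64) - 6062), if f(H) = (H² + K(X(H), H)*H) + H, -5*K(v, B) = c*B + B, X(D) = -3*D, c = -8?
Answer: 1292224374/5 ≈ 2.5844e+8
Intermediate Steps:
K(v, B) = 7*B/5 (K(v, B) = -(-8*B + B)/5 = -(-7)*B/5 = 7*B/5)
f(H) = H + 12*H²/5 (f(H) = (H² + (7*H/5)*H) + H = (H² + 7*H²/5) + H = 12*H²/5 + H = H + 12*H²/5)
(28648 + 41119)*(f(-64) - 6062) = (28648 + 41119)*((⅕)*(-64)*(5 + 12*(-64)) - 6062) = 69767*((⅕)*(-64)*(5 - 768) - 6062) = 69767*((⅕)*(-64)*(-763) - 6062) = 69767*(48832/5 - 6062) = 69767*(18522/5) = 1292224374/5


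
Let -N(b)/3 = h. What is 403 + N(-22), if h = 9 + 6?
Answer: 358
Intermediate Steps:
h = 15
N(b) = -45 (N(b) = -3*15 = -45)
403 + N(-22) = 403 - 45 = 358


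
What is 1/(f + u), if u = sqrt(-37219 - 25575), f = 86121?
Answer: 86121/7416889435 - I*sqrt(62794)/7416889435 ≈ 1.1611e-5 - 3.3786e-8*I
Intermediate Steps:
u = I*sqrt(62794) (u = sqrt(-62794) = I*sqrt(62794) ≈ 250.59*I)
1/(f + u) = 1/(86121 + I*sqrt(62794))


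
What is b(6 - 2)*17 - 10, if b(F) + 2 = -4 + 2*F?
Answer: 24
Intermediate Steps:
b(F) = -6 + 2*F (b(F) = -2 + (-4 + 2*F) = -6 + 2*F)
b(6 - 2)*17 - 10 = (-6 + 2*(6 - 2))*17 - 10 = (-6 + 2*4)*17 - 10 = (-6 + 8)*17 - 10 = 2*17 - 10 = 34 - 10 = 24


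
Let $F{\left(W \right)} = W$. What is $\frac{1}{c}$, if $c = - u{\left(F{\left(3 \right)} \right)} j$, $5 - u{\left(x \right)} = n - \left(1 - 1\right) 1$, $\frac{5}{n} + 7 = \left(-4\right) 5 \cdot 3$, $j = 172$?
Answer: $- \frac{67}{58480} \approx -0.0011457$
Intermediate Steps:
$n = - \frac{5}{67}$ ($n = \frac{5}{-7 + \left(-4\right) 5 \cdot 3} = \frac{5}{-7 - 60} = \frac{5}{-67} = 5 \left(- \frac{1}{67}\right) = - \frac{5}{67} \approx -0.074627$)
$u{\left(x \right)} = \frac{340}{67}$ ($u{\left(x \right)} = 5 - \left(- \frac{5}{67} - \left(1 - 1\right) 1\right) = 5 - \left(- \frac{5}{67} - 0 \cdot 1\right) = 5 - \left(- \frac{5}{67} - 0\right) = 5 - \left(- \frac{5}{67} + 0\right) = 5 - - \frac{5}{67} = 5 + \frac{5}{67} = \frac{340}{67}$)
$c = - \frac{58480}{67}$ ($c = - \frac{340 \cdot 172}{67} = \left(-1\right) \frac{58480}{67} = - \frac{58480}{67} \approx -872.84$)
$\frac{1}{c} = \frac{1}{- \frac{58480}{67}} = - \frac{67}{58480}$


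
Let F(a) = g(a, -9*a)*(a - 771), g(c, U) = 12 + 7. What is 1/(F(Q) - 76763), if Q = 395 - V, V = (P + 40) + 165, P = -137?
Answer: -1/85199 ≈ -1.1737e-5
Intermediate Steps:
V = 68 (V = (-137 + 40) + 165 = -97 + 165 = 68)
g(c, U) = 19
Q = 327 (Q = 395 - 1*68 = 395 - 68 = 327)
F(a) = -14649 + 19*a (F(a) = 19*(a - 771) = 19*(-771 + a) = -14649 + 19*a)
1/(F(Q) - 76763) = 1/((-14649 + 19*327) - 76763) = 1/((-14649 + 6213) - 76763) = 1/(-8436 - 76763) = 1/(-85199) = -1/85199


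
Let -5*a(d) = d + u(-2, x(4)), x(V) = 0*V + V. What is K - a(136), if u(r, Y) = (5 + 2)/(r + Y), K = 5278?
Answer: 53059/10 ≈ 5305.9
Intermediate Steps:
x(V) = V (x(V) = 0 + V = V)
u(r, Y) = 7/(Y + r)
a(d) = -7/10 - d/5 (a(d) = -(d + 7/(4 - 2))/5 = -(d + 7/2)/5 = -(7/2 + d)/5 = -7/10 - d/5)
K - a(136) = 5278 - (-7/10 - ⅕*136) = 5278 - (-7/10 - 136/5) = 5278 - 1*(-279/10) = 5278 + 279/10 = 53059/10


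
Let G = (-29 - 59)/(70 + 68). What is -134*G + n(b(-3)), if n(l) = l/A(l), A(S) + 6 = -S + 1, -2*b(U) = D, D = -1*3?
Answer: 76441/897 ≈ 85.219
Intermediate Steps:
D = -3
G = -44/69 (G = -88/138 = -88*1/138 = -44/69 ≈ -0.63768)
b(U) = 3/2 (b(U) = -½*(-3) = 3/2)
A(S) = -5 - S (A(S) = -6 + (-S + 1) = -6 + (1 - S) = -5 - S)
n(l) = l/(-5 - l)
-134*G + n(b(-3)) = -134*(-44/69) - 1*3/2/(5 + 3/2) = 5896/69 - 1*3/2/13/2 = 5896/69 - 1*3/2*2/13 = 5896/69 - 3/13 = 76441/897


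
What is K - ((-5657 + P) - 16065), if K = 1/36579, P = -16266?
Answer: 1389563053/36579 ≈ 37988.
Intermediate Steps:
K = 1/36579 ≈ 2.7338e-5
K - ((-5657 + P) - 16065) = 1/36579 - ((-5657 - 16266) - 16065) = 1/36579 - (-21923 - 16065) = 1/36579 - 1*(-37988) = 1/36579 + 37988 = 1389563053/36579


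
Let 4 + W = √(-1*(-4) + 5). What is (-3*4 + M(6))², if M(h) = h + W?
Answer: 49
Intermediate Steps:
W = -1 (W = -4 + √(-1*(-4) + 5) = -4 + √(4 + 5) = -4 + √9 = -4 + 3 = -1)
M(h) = -1 + h (M(h) = h - 1 = -1 + h)
(-3*4 + M(6))² = (-3*4 + (-1 + 6))² = (-12 + 5)² = (-7)² = 49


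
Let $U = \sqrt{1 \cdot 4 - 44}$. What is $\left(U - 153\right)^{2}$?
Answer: $23369 - 612 i \sqrt{10} \approx 23369.0 - 1935.3 i$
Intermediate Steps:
$U = 2 i \sqrt{10}$ ($U = \sqrt{4 - 44} = \sqrt{-40} = 2 i \sqrt{10} \approx 6.3246 i$)
$\left(U - 153\right)^{2} = \left(2 i \sqrt{10} - 153\right)^{2} = \left(-153 + 2 i \sqrt{10}\right)^{2}$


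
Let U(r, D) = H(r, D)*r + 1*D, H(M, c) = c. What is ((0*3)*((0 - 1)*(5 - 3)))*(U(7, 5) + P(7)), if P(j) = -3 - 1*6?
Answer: 0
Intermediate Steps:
P(j) = -9 (P(j) = -3 - 6 = -9)
U(r, D) = D + D*r (U(r, D) = D*r + 1*D = D*r + D = D + D*r)
((0*3)*((0 - 1)*(5 - 3)))*(U(7, 5) + P(7)) = ((0*3)*((0 - 1)*(5 - 3)))*(5*(1 + 7) - 9) = (0*(-1*2))*(5*8 - 9) = (0*(-2))*(40 - 9) = 0*31 = 0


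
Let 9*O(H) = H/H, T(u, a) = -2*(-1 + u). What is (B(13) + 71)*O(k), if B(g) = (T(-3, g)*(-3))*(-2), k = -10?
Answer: 119/9 ≈ 13.222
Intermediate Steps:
T(u, a) = 2 - 2*u
O(H) = ⅑ (O(H) = (H/H)/9 = (⅑)*1 = ⅑)
B(g) = 48 (B(g) = ((2 - 2*(-3))*(-3))*(-2) = ((2 + 6)*(-3))*(-2) = (8*(-3))*(-2) = -24*(-2) = 48)
(B(13) + 71)*O(k) = (48 + 71)*(⅑) = 119*(⅑) = 119/9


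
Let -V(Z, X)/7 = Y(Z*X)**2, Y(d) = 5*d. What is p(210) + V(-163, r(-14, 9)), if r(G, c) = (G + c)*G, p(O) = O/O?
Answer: -22782917499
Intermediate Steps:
p(O) = 1
r(G, c) = G*(G + c)
V(Z, X) = -175*X**2*Z**2 (V(Z, X) = -7*25*X**2*Z**2 = -175*X**2*Z**2)
p(210) + V(-163, r(-14, 9)) = 1 - 175*(-14*(-14 + 9))**2*(-163)**2 = 1 - 175*(-14*(-5))**2*26569 = 1 - 175*70**2*26569 = 1 - 175*4900*26569 = 1 - 22782917500 = -22782917499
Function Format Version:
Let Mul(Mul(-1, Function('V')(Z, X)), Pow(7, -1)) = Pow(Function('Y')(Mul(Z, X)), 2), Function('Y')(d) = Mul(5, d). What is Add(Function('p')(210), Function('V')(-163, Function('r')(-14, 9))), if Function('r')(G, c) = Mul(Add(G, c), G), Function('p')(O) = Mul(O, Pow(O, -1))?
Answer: -22782917499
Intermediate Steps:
Function('p')(O) = 1
Function('r')(G, c) = Mul(G, Add(G, c))
Function('V')(Z, X) = Mul(-175, Pow(X, 2), Pow(Z, 2)) (Function('V')(Z, X) = Mul(-7, Pow(Mul(5, Mul(Z, X)), 2)) = Mul(-7, Pow(Mul(5, Mul(X, Z)), 2)) = Mul(-7, Pow(Mul(5, X, Z), 2)) = Mul(-7, Mul(25, Pow(X, 2), Pow(Z, 2))) = Mul(-175, Pow(X, 2), Pow(Z, 2)))
Add(Function('p')(210), Function('V')(-163, Function('r')(-14, 9))) = Add(1, Mul(-175, Pow(Mul(-14, Add(-14, 9)), 2), Pow(-163, 2))) = Add(1, Mul(-175, Pow(Mul(-14, -5), 2), 26569)) = Add(1, Mul(-175, Pow(70, 2), 26569)) = Add(1, Mul(-175, 4900, 26569)) = Add(1, -22782917500) = -22782917499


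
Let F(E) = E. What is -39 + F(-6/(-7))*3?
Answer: -255/7 ≈ -36.429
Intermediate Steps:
-39 + F(-6/(-7))*3 = -39 - 6/(-7)*3 = -39 - 6*(-1/7)*3 = -39 + (6/7)*3 = -39 + 18/7 = -255/7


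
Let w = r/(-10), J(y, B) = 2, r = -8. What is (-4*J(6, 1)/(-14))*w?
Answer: 16/35 ≈ 0.45714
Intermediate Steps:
w = ⅘ (w = -8/(-10) = -8*(-⅒) = ⅘ ≈ 0.80000)
(-4*J(6, 1)/(-14))*w = -8/(-14)*(⅘) = -8*(-1)/14*(⅘) = -4*(-⅐)*(⅘) = (4/7)*(⅘) = 16/35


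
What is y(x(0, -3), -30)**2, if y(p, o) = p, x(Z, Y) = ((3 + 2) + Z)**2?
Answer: 625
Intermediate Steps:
x(Z, Y) = (5 + Z)**2
y(x(0, -3), -30)**2 = ((5 + 0)**2)**2 = (5**2)**2 = 25**2 = 625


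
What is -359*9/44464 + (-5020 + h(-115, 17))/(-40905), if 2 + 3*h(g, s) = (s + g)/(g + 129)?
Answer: 91178617/1818799920 ≈ 0.050131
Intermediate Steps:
h(g, s) = -⅔ + (g + s)/(3*(129 + g)) (h(g, s) = -⅔ + ((s + g)/(g + 129))/3 = -⅔ + ((g + s)/(129 + g))/3 = -⅔ + (g + s)/(3*(129 + g)))
-359*9/44464 + (-5020 + h(-115, 17))/(-40905) = -359*9/44464 + (-5020 + (-258 + 17 - 1*(-115))/(3*(129 - 115)))/(-40905) = -3231*1/44464 + (-5020 + (⅓)*(-258 + 17 + 115)/14)*(-1/40905) = -3231/44464 + (-5020 + (⅓)*(1/14)*(-126))*(-1/40905) = -3231/44464 + (-5020 - 3)*(-1/40905) = -3231/44464 - 5023*(-1/40905) = -3231/44464 + 5023/40905 = 91178617/1818799920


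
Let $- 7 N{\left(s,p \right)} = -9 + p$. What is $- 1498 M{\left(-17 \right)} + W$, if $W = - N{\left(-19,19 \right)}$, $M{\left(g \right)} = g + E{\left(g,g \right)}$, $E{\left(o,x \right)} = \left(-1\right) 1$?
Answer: $\frac{188758}{7} \approx 26965.0$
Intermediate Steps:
$E{\left(o,x \right)} = -1$
$M{\left(g \right)} = -1 + g$ ($M{\left(g \right)} = g - 1 = -1 + g$)
$N{\left(s,p \right)} = \frac{9}{7} - \frac{p}{7}$ ($N{\left(s,p \right)} = - \frac{-9 + p}{7} = \frac{9}{7} - \frac{p}{7}$)
$W = \frac{10}{7}$ ($W = - (\frac{9}{7} - \frac{19}{7}) = \left(-1\right) \left(- \frac{10}{7}\right) = \frac{10}{7} \approx 1.4286$)
$- 1498 M{\left(-17 \right)} + W = - 1498 \left(-1 - 17\right) + \frac{10}{7} = \left(-1498\right) \left(-18\right) + \frac{10}{7} = 26964 + \frac{10}{7} = \frac{188758}{7}$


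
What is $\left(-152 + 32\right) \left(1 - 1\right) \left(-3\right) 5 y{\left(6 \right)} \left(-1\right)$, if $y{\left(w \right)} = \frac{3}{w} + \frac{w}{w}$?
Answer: $0$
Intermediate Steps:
$y{\left(w \right)} = 1 + \frac{3}{w}$ ($y{\left(w \right)} = \frac{3}{w} + 1 = 1 + \frac{3}{w}$)
$\left(-152 + 32\right) \left(1 - 1\right) \left(-3\right) 5 y{\left(6 \right)} \left(-1\right) = \left(-152 + 32\right) \left(1 - 1\right) \left(-3\right) 5 \frac{3 + 6}{6} \left(-1\right) = - 120 \left(1 - 1\right) \left(- 15 \cdot \frac{1}{6} \cdot 9\right) \left(-1\right) = - 120 \cdot 0 \left(\left(-15\right) \frac{3}{2}\right) \left(-1\right) = - 120 \cdot 0 \left(- \frac{45}{2}\right) \left(-1\right) = - 120 \cdot 0 \left(-1\right) = \left(-120\right) 0 = 0$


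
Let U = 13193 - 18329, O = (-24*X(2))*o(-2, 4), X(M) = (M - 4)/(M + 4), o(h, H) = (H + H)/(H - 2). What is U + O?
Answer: -5104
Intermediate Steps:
o(h, H) = 2*H/(-2 + H) (o(h, H) = (2*H)/(-2 + H) = 2*H/(-2 + H))
X(M) = (-4 + M)/(4 + M)
O = 32 (O = (-24*(-4 + 2)/(4 + 2))*(2*4/(-2 + 4)) = (-24*(-2)/6)*(2*4/2) = (-4*(-2))*(2*4*(1/2)) = -24*(-1/3)*4 = 8*4 = 32)
U = -5136
U + O = -5136 + 32 = -5104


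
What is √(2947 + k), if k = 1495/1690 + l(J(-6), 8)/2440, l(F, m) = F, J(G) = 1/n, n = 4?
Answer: √2966038971090/31720 ≈ 54.294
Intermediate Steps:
J(G) = ¼ (J(G) = 1/4 = ¼)
k = 112253/126880 (k = 1495/1690 + (¼)/2440 = 1495*(1/1690) + (¼)*(1/2440) = 23/26 + 1/9760 = 112253/126880 ≈ 0.88472)
√(2947 + k) = √(2947 + 112253/126880) = √(374027613/126880) = √2966038971090/31720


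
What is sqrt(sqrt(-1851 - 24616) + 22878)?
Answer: sqrt(22878 + I*sqrt(26467)) ≈ 151.26 + 0.5378*I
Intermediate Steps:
sqrt(sqrt(-1851 - 24616) + 22878) = sqrt(sqrt(-26467) + 22878) = sqrt(I*sqrt(26467) + 22878) = sqrt(22878 + I*sqrt(26467))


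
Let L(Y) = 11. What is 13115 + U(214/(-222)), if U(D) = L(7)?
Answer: 13126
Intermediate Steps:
U(D) = 11
13115 + U(214/(-222)) = 13115 + 11 = 13126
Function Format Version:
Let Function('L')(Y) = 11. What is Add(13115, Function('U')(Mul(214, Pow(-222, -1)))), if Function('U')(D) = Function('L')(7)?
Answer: 13126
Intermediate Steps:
Function('U')(D) = 11
Add(13115, Function('U')(Mul(214, Pow(-222, -1)))) = Add(13115, 11) = 13126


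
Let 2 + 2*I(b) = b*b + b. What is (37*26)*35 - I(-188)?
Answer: 16093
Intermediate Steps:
I(b) = -1 + b/2 + b**2/2 (I(b) = -1 + (b*b + b)/2 = -1 + (b**2 + b)/2 = -1 + (b + b**2)/2 = -1 + (b/2 + b**2/2) = -1 + b/2 + b**2/2)
(37*26)*35 - I(-188) = (37*26)*35 - (-1 + (1/2)*(-188) + (1/2)*(-188)**2) = 962*35 - (-1 - 94 + (1/2)*35344) = 33670 - (-1 - 94 + 17672) = 33670 - 1*17577 = 33670 - 17577 = 16093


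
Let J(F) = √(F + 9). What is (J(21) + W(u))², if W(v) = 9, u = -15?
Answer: (9 + √30)² ≈ 209.59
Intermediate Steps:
J(F) = √(9 + F)
(J(21) + W(u))² = (√(9 + 21) + 9)² = (√30 + 9)² = (9 + √30)²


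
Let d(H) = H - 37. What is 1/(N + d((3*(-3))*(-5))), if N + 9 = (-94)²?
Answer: 1/8835 ≈ 0.00011319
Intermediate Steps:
d(H) = -37 + H
N = 8827 (N = -9 + (-94)² = -9 + 8836 = 8827)
1/(N + d((3*(-3))*(-5))) = 1/(8827 + (-37 + (3*(-3))*(-5))) = 1/(8827 + (-37 - 9*(-5))) = 1/(8827 + (-37 + 45)) = 1/(8827 + 8) = 1/8835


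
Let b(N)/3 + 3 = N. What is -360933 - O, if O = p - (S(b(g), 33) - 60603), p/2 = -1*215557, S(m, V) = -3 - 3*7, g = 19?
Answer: 9554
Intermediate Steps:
b(N) = -9 + 3*N
S(m, V) = -24 (S(m, V) = -3 - 21 = -24)
p = -431114 (p = 2*(-1*215557) = 2*(-215557) = -431114)
O = -370487 (O = -431114 - (-24 - 60603) = -431114 - 1*(-60627) = -431114 + 60627 = -370487)
-360933 - O = -360933 - 1*(-370487) = -360933 + 370487 = 9554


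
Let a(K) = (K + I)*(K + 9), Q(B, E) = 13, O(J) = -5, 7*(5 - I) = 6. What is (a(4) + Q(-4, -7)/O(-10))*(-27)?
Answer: -97578/35 ≈ -2787.9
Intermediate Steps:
I = 29/7 (I = 5 - ⅐*6 = 5 - 6/7 = 29/7 ≈ 4.1429)
a(K) = (9 + K)*(29/7 + K) (a(K) = (K + 29/7)*(K + 9) = (29/7 + K)*(9 + K) = (9 + K)*(29/7 + K))
(a(4) + Q(-4, -7)/O(-10))*(-27) = ((261/7 + 4² + (92/7)*4) + 13/(-5))*(-27) = ((261/7 + 16 + 368/7) + 13*(-⅕))*(-27) = (741/7 - 13/5)*(-27) = (3614/35)*(-27) = -97578/35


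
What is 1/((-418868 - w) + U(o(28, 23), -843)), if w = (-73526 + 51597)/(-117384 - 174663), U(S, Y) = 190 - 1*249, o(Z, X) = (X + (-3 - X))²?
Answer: -292047/122346395498 ≈ -2.3870e-6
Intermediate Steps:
o(Z, X) = 9 (o(Z, X) = (-3)² = 9)
U(S, Y) = -59 (U(S, Y) = 190 - 249 = -59)
w = 21929/292047 (w = -21929/(-292047) = -21929*(-1/292047) = 21929/292047 ≈ 0.075087)
1/((-418868 - w) + U(o(28, 23), -843)) = 1/((-418868 - 1*21929/292047) - 59) = 1/((-418868 - 21929/292047) - 59) = 1/(-122329164725/292047 - 59) = 1/(-122346395498/292047) = -292047/122346395498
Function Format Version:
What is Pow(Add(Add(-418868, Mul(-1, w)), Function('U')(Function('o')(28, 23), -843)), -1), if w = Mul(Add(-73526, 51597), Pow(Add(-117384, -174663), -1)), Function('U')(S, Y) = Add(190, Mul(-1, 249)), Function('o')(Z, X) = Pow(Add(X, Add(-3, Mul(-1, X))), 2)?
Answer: Rational(-292047, 122346395498) ≈ -2.3870e-6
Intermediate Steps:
Function('o')(Z, X) = 9 (Function('o')(Z, X) = Pow(-3, 2) = 9)
Function('U')(S, Y) = -59 (Function('U')(S, Y) = Add(190, -249) = -59)
w = Rational(21929, 292047) (w = Mul(-21929, Pow(-292047, -1)) = Mul(-21929, Rational(-1, 292047)) = Rational(21929, 292047) ≈ 0.075087)
Pow(Add(Add(-418868, Mul(-1, w)), Function('U')(Function('o')(28, 23), -843)), -1) = Pow(Add(Add(-418868, Mul(-1, Rational(21929, 292047))), -59), -1) = Pow(Add(Add(-418868, Rational(-21929, 292047)), -59), -1) = Pow(Add(Rational(-122329164725, 292047), -59), -1) = Pow(Rational(-122346395498, 292047), -1) = Rational(-292047, 122346395498)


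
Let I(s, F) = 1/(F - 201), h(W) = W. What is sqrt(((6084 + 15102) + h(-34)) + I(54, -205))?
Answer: sqrt(3486610666)/406 ≈ 145.44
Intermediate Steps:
I(s, F) = 1/(-201 + F)
sqrt(((6084 + 15102) + h(-34)) + I(54, -205)) = sqrt(((6084 + 15102) - 34) + 1/(-201 - 205)) = sqrt((21186 - 34) + 1/(-406)) = sqrt(21152 - 1/406) = sqrt(8587711/406) = sqrt(3486610666)/406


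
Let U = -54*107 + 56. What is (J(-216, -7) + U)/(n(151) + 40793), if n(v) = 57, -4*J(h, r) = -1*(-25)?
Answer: -22913/163400 ≈ -0.14023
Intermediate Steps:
J(h, r) = -25/4 (J(h, r) = -(-1)*(-25)/4 = -¼*25 = -25/4)
U = -5722 (U = -5778 + 56 = -5722)
(J(-216, -7) + U)/(n(151) + 40793) = (-25/4 - 5722)/(57 + 40793) = -22913/4/40850 = -22913/4*1/40850 = -22913/163400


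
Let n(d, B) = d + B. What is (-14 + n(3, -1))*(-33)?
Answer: 396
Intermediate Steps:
n(d, B) = B + d
(-14 + n(3, -1))*(-33) = (-14 + (-1 + 3))*(-33) = (-14 + 2)*(-33) = -12*(-33) = 396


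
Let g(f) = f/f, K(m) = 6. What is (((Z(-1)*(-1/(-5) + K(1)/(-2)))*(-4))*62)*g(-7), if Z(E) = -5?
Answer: -3472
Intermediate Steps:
g(f) = 1
(((Z(-1)*(-1/(-5) + K(1)/(-2)))*(-4))*62)*g(-7) = ((-5*(-1/(-5) + 6/(-2))*(-4))*62)*1 = ((-5*(-1*(-⅕) + 6*(-½))*(-4))*62)*1 = ((-5*(⅕ - 3)*(-4))*62)*1 = ((-5*(-14/5)*(-4))*62)*1 = ((14*(-4))*62)*1 = -56*62*1 = -3472*1 = -3472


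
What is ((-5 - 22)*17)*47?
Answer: -21573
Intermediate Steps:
((-5 - 22)*17)*47 = -27*17*47 = -459*47 = -21573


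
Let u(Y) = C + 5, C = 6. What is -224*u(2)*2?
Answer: -4928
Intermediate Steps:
u(Y) = 11 (u(Y) = 6 + 5 = 11)
-224*u(2)*2 = -2464*2 = -224*22 = -4928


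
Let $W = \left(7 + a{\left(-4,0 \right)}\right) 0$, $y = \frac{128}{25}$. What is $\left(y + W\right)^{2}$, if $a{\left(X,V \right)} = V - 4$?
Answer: $\frac{16384}{625} \approx 26.214$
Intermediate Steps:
$y = \frac{128}{25}$ ($y = 128 \cdot \frac{1}{25} = \frac{128}{25} \approx 5.12$)
$a{\left(X,V \right)} = -4 + V$ ($a{\left(X,V \right)} = V - 4 = -4 + V$)
$W = 0$ ($W = \left(7 + \left(-4 + 0\right)\right) 0 = \left(7 - 4\right) 0 = 3 \cdot 0 = 0$)
$\left(y + W\right)^{2} = \left(\frac{128}{25} + 0\right)^{2} = \left(\frac{128}{25}\right)^{2} = \frac{16384}{625}$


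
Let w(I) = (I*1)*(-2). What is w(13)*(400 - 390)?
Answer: -260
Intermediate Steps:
w(I) = -2*I (w(I) = I*(-2) = -2*I)
w(13)*(400 - 390) = (-2*13)*(400 - 390) = -26*10 = -260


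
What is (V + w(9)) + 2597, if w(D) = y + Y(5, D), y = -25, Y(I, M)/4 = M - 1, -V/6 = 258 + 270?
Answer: -564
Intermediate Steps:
V = -3168 (V = -6*(258 + 270) = -6*528 = -3168)
Y(I, M) = -4 + 4*M (Y(I, M) = 4*(M - 1) = 4*(-1 + M) = -4 + 4*M)
w(D) = -29 + 4*D (w(D) = -25 + (-4 + 4*D) = -29 + 4*D)
(V + w(9)) + 2597 = (-3168 + (-29 + 4*9)) + 2597 = (-3168 + (-29 + 36)) + 2597 = (-3168 + 7) + 2597 = -3161 + 2597 = -564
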